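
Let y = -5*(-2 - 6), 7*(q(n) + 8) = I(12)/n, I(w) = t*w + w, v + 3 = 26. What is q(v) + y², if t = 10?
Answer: 256444/161 ≈ 1592.8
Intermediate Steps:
v = 23 (v = -3 + 26 = 23)
I(w) = 11*w (I(w) = 10*w + w = 11*w)
q(n) = -8 + 132/(7*n) (q(n) = -8 + ((11*12)/n)/7 = -8 + (132/n)/7 = -8 + 132/(7*n))
y = 40 (y = -5*(-8) = 40)
q(v) + y² = (-8 + (132/7)/23) + 40² = (-8 + (132/7)*(1/23)) + 1600 = (-8 + 132/161) + 1600 = -1156/161 + 1600 = 256444/161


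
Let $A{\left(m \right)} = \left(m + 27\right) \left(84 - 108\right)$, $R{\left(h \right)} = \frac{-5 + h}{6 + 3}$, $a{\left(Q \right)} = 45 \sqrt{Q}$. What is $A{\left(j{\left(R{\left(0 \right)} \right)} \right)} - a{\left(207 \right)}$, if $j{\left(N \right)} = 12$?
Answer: $-936 - 135 \sqrt{23} \approx -1583.4$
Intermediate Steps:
$R{\left(h \right)} = - \frac{5}{9} + \frac{h}{9}$ ($R{\left(h \right)} = \frac{-5 + h}{9} = \left(-5 + h\right) \frac{1}{9} = - \frac{5}{9} + \frac{h}{9}$)
$A{\left(m \right)} = -648 - 24 m$ ($A{\left(m \right)} = \left(27 + m\right) \left(-24\right) = -648 - 24 m$)
$A{\left(j{\left(R{\left(0 \right)} \right)} \right)} - a{\left(207 \right)} = \left(-648 - 288\right) - 45 \sqrt{207} = \left(-648 - 288\right) - 45 \cdot 3 \sqrt{23} = -936 - 135 \sqrt{23}$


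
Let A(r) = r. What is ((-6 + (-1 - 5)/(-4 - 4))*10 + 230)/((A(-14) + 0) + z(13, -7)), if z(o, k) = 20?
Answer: 355/12 ≈ 29.583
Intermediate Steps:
((-6 + (-1 - 5)/(-4 - 4))*10 + 230)/((A(-14) + 0) + z(13, -7)) = ((-6 + (-1 - 5)/(-4 - 4))*10 + 230)/((-14 + 0) + 20) = ((-6 - 6/(-8))*10 + 230)/(-14 + 20) = ((-6 - 6*(-1/8))*10 + 230)/6 = ((-6 + 3/4)*10 + 230)*(1/6) = (-21/4*10 + 230)*(1/6) = (-105/2 + 230)*(1/6) = (355/2)*(1/6) = 355/12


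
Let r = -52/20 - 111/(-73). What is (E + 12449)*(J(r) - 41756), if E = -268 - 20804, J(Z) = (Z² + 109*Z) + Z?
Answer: 48104327850572/133225 ≈ 3.6108e+8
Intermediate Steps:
r = -394/365 (r = -52*1/20 - 111*(-1/73) = -13/5 + 111/73 = -394/365 ≈ -1.0795)
J(Z) = Z² + 110*Z
E = -21072
(E + 12449)*(J(r) - 41756) = (-21072 + 12449)*(-394*(110 - 394/365)/365 - 41756) = -8623*(-394/365*39756/365 - 41756) = -8623*(-15663864/133225 - 41756) = -8623*(-5578606964/133225) = 48104327850572/133225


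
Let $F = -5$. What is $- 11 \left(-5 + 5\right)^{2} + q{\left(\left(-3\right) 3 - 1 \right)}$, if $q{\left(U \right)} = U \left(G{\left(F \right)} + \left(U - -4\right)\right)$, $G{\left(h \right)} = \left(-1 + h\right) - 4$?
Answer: $160$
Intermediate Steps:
$G{\left(h \right)} = -5 + h$
$q{\left(U \right)} = U \left(-6 + U\right)$ ($q{\left(U \right)} = U \left(\left(-5 - 5\right) + \left(U - -4\right)\right) = U \left(-10 + \left(U + 4\right)\right) = U \left(-10 + \left(4 + U\right)\right) = U \left(-6 + U\right)$)
$- 11 \left(-5 + 5\right)^{2} + q{\left(\left(-3\right) 3 - 1 \right)} = - 11 \left(-5 + 5\right)^{2} + \left(\left(-3\right) 3 - 1\right) \left(-6 - 10\right) = - 11 \cdot 0^{2} + \left(-9 - 1\right) \left(-6 - 10\right) = \left(-11\right) 0 - 10 \left(-6 - 10\right) = 0 - -160 = 0 + 160 = 160$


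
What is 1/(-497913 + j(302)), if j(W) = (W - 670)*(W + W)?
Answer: -1/720185 ≈ -1.3885e-6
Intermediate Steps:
j(W) = 2*W*(-670 + W) (j(W) = (-670 + W)*(2*W) = 2*W*(-670 + W))
1/(-497913 + j(302)) = 1/(-497913 + 2*302*(-670 + 302)) = 1/(-497913 + 2*302*(-368)) = 1/(-497913 - 222272) = 1/(-720185) = -1/720185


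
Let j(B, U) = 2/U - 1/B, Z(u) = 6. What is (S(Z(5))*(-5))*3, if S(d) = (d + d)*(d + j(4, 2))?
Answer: -1215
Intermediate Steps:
j(B, U) = -1/B + 2/U
S(d) = 2*d*(¾ + d) (S(d) = (d + d)*(d + (-1/4 + 2/2)) = (2*d)*(d + (-1*¼ + 2*(½))) = (2*d)*(d + (-¼ + 1)) = (2*d)*(d + ¾) = (2*d)*(¾ + d) = 2*d*(¾ + d))
(S(Z(5))*(-5))*3 = (((½)*6*(3 + 4*6))*(-5))*3 = (((½)*6*(3 + 24))*(-5))*3 = (((½)*6*27)*(-5))*3 = (81*(-5))*3 = -405*3 = -1215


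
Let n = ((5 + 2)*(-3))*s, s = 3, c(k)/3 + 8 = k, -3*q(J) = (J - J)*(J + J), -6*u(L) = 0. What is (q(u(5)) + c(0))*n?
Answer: 1512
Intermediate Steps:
u(L) = 0 (u(L) = -⅙*0 = 0)
q(J) = 0 (q(J) = -(J - J)*(J + J)/3 = -0*2*J = -⅓*0 = 0)
c(k) = -24 + 3*k
n = -63 (n = ((5 + 2)*(-3))*3 = (7*(-3))*3 = -21*3 = -63)
(q(u(5)) + c(0))*n = (0 + (-24 + 3*0))*(-63) = (0 + (-24 + 0))*(-63) = (0 - 24)*(-63) = -24*(-63) = 1512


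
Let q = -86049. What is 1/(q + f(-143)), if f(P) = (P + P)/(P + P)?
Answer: -1/86048 ≈ -1.1621e-5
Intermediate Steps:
f(P) = 1 (f(P) = (2*P)/((2*P)) = (2*P)*(1/(2*P)) = 1)
1/(q + f(-143)) = 1/(-86049 + 1) = 1/(-86048) = -1/86048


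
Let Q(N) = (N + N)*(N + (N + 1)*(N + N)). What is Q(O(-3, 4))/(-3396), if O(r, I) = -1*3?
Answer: 9/566 ≈ 0.015901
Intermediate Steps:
O(r, I) = -3
Q(N) = 2*N*(N + 2*N*(1 + N)) (Q(N) = (2*N)*(N + (1 + N)*(2*N)) = (2*N)*(N + 2*N*(1 + N)) = 2*N*(N + 2*N*(1 + N)))
Q(O(-3, 4))/(-3396) = ((-3)**2*(6 + 4*(-3)))/(-3396) = (9*(6 - 12))*(-1/3396) = (9*(-6))*(-1/3396) = -54*(-1/3396) = 9/566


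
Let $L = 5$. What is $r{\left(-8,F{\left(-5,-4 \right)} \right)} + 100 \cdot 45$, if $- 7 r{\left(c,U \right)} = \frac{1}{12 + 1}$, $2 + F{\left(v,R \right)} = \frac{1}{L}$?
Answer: $\frac{409499}{91} \approx 4500.0$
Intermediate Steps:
$F{\left(v,R \right)} = - \frac{9}{5}$ ($F{\left(v,R \right)} = -2 + \frac{1}{5} = - \frac{9}{5}$)
$r{\left(c,U \right)} = - \frac{1}{91}$ ($r{\left(c,U \right)} = - \frac{1}{7 \left(12 + 1\right)} = - \frac{1}{7 \cdot 13} = \left(- \frac{1}{7}\right) \frac{1}{13} = - \frac{1}{91}$)
$r{\left(-8,F{\left(-5,-4 \right)} \right)} + 100 \cdot 45 = - \frac{1}{91} + 100 \cdot 45 = - \frac{1}{91} + 4500 = \frac{409499}{91}$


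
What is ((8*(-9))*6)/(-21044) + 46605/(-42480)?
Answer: -16040071/14899152 ≈ -1.0766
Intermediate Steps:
((8*(-9))*6)/(-21044) + 46605/(-42480) = -72*6*(-1/21044) + 46605*(-1/42480) = -432*(-1/21044) - 3107/2832 = 108/5261 - 3107/2832 = -16040071/14899152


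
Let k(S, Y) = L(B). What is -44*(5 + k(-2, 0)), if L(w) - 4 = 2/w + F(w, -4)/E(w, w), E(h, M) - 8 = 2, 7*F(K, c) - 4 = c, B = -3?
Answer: -1100/3 ≈ -366.67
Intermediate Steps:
F(K, c) = 4/7 + c/7
E(h, M) = 10 (E(h, M) = 8 + 2 = 10)
L(w) = 4 + 2/w (L(w) = 4 + (2/w + (4/7 + (⅐)*(-4))/10) = 4 + (2/w + (4/7 - 4/7)*(⅒)) = 4 + (2/w + 0*(⅒)) = 4 + (2/w + 0) = 4 + 2/w)
k(S, Y) = 10/3 (k(S, Y) = 4 + 2/(-3) = 4 + 2*(-⅓) = 4 - ⅔ = 10/3)
-44*(5 + k(-2, 0)) = -44*(5 + 10/3) = -44*25/3 = -1100/3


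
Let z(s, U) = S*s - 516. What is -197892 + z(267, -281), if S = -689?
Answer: -382371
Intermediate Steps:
z(s, U) = -516 - 689*s (z(s, U) = -689*s - 516 = -516 - 689*s)
-197892 + z(267, -281) = -197892 + (-516 - 689*267) = -197892 + (-516 - 183963) = -197892 - 184479 = -382371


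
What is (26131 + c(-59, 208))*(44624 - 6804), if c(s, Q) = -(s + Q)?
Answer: 982639240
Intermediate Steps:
c(s, Q) = -Q - s (c(s, Q) = -(Q + s) = -Q - s)
(26131 + c(-59, 208))*(44624 - 6804) = (26131 + (-1*208 - 1*(-59)))*(44624 - 6804) = (26131 + (-208 + 59))*37820 = (26131 - 149)*37820 = 25982*37820 = 982639240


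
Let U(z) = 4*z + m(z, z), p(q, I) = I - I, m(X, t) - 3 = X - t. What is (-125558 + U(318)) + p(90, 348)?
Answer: -124283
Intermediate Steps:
m(X, t) = 3 + X - t (m(X, t) = 3 + (X - t) = 3 + X - t)
p(q, I) = 0
U(z) = 3 + 4*z (U(z) = 4*z + (3 + z - z) = 4*z + 3 = 3 + 4*z)
(-125558 + U(318)) + p(90, 348) = (-125558 + (3 + 4*318)) + 0 = (-125558 + (3 + 1272)) + 0 = (-125558 + 1275) + 0 = -124283 + 0 = -124283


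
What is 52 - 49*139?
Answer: -6759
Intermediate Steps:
52 - 49*139 = 52 - 6811 = -6759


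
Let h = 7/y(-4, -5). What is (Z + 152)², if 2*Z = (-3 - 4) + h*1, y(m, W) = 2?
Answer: 361201/16 ≈ 22575.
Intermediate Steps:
h = 7/2 ≈ 3.5000
Z = -7/4 (Z = ((-3 - 4) + (7/2)*1)/2 = (-7 + 7/2)/2 = (½)*(-7/2) = -7/4 ≈ -1.7500)
(Z + 152)² = (-7/4 + 152)² = (601/4)² = 361201/16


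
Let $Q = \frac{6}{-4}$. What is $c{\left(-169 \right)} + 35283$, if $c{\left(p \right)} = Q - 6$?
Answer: $\frac{70551}{2} \approx 35276.0$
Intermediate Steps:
$Q = - \frac{3}{2}$ ($Q = 6 \left(- \frac{1}{4}\right) = - \frac{3}{2} \approx -1.5$)
$c{\left(p \right)} = - \frac{15}{2}$ ($c{\left(p \right)} = - \frac{3}{2} - 6 = - \frac{15}{2}$)
$c{\left(-169 \right)} + 35283 = - \frac{15}{2} + 35283 = \frac{70551}{2}$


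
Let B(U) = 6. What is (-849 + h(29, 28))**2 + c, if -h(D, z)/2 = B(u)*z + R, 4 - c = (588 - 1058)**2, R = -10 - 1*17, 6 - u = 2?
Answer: 1058265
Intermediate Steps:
u = 4 (u = 6 - 1*2 = 6 - 2 = 4)
R = -27 (R = -10 - 17 = -27)
c = -220896 (c = 4 - (588 - 1058)**2 = 4 - 1*(-470)**2 = 4 - 1*220900 = 4 - 220900 = -220896)
h(D, z) = 54 - 12*z (h(D, z) = -2*(6*z - 27) = -2*(-27 + 6*z) = 54 - 12*z)
(-849 + h(29, 28))**2 + c = (-849 + (54 - 12*28))**2 - 220896 = (-849 + (54 - 336))**2 - 220896 = (-849 - 282)**2 - 220896 = (-1131)**2 - 220896 = 1279161 - 220896 = 1058265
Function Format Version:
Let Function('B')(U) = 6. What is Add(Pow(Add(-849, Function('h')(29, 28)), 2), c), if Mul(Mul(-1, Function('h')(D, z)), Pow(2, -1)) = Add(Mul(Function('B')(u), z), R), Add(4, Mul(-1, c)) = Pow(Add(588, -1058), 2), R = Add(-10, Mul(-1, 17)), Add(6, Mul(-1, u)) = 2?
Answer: 1058265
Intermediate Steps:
u = 4 (u = Add(6, Mul(-1, 2)) = Add(6, -2) = 4)
R = -27 (R = Add(-10, -17) = -27)
c = -220896 (c = Add(4, Mul(-1, Pow(Add(588, -1058), 2))) = Add(4, Mul(-1, Pow(-470, 2))) = Add(4, Mul(-1, 220900)) = Add(4, -220900) = -220896)
Function('h')(D, z) = Add(54, Mul(-12, z)) (Function('h')(D, z) = Mul(-2, Add(Mul(6, z), -27)) = Mul(-2, Add(-27, Mul(6, z))) = Add(54, Mul(-12, z)))
Add(Pow(Add(-849, Function('h')(29, 28)), 2), c) = Add(Pow(Add(-849, Add(54, Mul(-12, 28))), 2), -220896) = Add(Pow(Add(-849, Add(54, -336)), 2), -220896) = Add(Pow(Add(-849, -282), 2), -220896) = Add(Pow(-1131, 2), -220896) = Add(1279161, -220896) = 1058265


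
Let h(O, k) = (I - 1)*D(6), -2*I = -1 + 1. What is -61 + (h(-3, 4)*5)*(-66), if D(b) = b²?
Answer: 11819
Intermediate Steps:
I = 0 (I = -(-1 + 1)/2 = -½*0 = 0)
h(O, k) = -36 (h(O, k) = (0 - 1)*6² = -1*36 = -36)
-61 + (h(-3, 4)*5)*(-66) = -61 - 36*5*(-66) = -61 - 180*(-66) = -61 + 11880 = 11819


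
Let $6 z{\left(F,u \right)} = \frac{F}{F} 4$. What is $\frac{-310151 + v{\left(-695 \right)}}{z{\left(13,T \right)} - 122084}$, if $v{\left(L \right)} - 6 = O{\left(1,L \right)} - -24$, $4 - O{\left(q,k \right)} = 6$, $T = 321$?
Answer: $\frac{930369}{366250} \approx 2.5403$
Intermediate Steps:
$O{\left(q,k \right)} = -2$ ($O{\left(q,k \right)} = 4 - 6 = -2$)
$z{\left(F,u \right)} = \frac{2}{3}$ ($z{\left(F,u \right)} = \frac{\frac{F}{F} 4}{6} = \frac{1 \cdot 4}{6} = \frac{1}{6} \cdot 4 = \frac{2}{3}$)
$v{\left(L \right)} = 28$ ($v{\left(L \right)} = 6 - -22 = 6 + \left(-2 + 24\right) = 6 + 22 = 28$)
$\frac{-310151 + v{\left(-695 \right)}}{z{\left(13,T \right)} - 122084} = \frac{-310151 + 28}{\frac{2}{3} - 122084} = - \frac{310123}{- \frac{366250}{3}} = \left(-310123\right) \left(- \frac{3}{366250}\right) = \frac{930369}{366250}$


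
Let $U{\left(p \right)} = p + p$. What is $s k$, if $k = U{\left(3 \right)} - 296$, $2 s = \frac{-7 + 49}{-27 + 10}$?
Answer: $\frac{6090}{17} \approx 358.24$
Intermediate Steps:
$s = - \frac{21}{17}$ ($s = \frac{\left(-7 + 49\right) \frac{1}{-27 + 10}}{2} = \frac{42 \frac{1}{-17}}{2} = \frac{42 \left(- \frac{1}{17}\right)}{2} = \frac{1}{2} \left(- \frac{42}{17}\right) = - \frac{21}{17} \approx -1.2353$)
$U{\left(p \right)} = 2 p$
$k = -290$ ($k = 2 \cdot 3 - 296 = 6 - 296 = -290$)
$s k = \left(- \frac{21}{17}\right) \left(-290\right) = \frac{6090}{17}$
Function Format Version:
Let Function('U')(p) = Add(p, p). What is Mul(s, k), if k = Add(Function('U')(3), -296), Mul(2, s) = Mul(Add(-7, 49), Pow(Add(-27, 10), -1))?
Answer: Rational(6090, 17) ≈ 358.24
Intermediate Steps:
s = Rational(-21, 17) (s = Mul(Rational(1, 2), Mul(Add(-7, 49), Pow(Add(-27, 10), -1))) = Mul(Rational(1, 2), Mul(42, Pow(-17, -1))) = Mul(Rational(1, 2), Mul(42, Rational(-1, 17))) = Mul(Rational(1, 2), Rational(-42, 17)) = Rational(-21, 17) ≈ -1.2353)
Function('U')(p) = Mul(2, p)
k = -290 (k = Add(Mul(2, 3), -296) = Add(6, -296) = -290)
Mul(s, k) = Mul(Rational(-21, 17), -290) = Rational(6090, 17)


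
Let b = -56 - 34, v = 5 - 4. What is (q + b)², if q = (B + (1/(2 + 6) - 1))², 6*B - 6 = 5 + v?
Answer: 32251041/4096 ≈ 7873.8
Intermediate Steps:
v = 1
B = 2 (B = 1 + (5 + 1)/6 = 1 + (⅙)*6 = 1 + 1 = 2)
q = 81/64 (q = (2 + (1/(2 + 6) - 1))² = (2 + (1/8 - 1))² = (2 + (⅛ - 1))² = (2 - 7/8)² = (9/8)² = 81/64 ≈ 1.2656)
b = -90
(q + b)² = (81/64 - 90)² = (-5679/64)² = 32251041/4096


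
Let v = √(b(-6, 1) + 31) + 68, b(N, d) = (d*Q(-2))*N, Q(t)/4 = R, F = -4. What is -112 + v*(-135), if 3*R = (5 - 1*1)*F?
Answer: -9292 - 135*√159 ≈ -10994.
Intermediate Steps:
R = -16/3 (R = ((5 - 1*1)*(-4))/3 = ((5 - 1)*(-4))/3 = (4*(-4))/3 = (⅓)*(-16) = -16/3 ≈ -5.3333)
Q(t) = -64/3 (Q(t) = 4*(-16/3) = -64/3)
b(N, d) = -64*N*d/3 (b(N, d) = (d*(-64/3))*N = (-64*d/3)*N = -64*N*d/3)
v = 68 + √159 (v = √(-64/3*(-6)*1 + 31) + 68 = √(128 + 31) + 68 = √159 + 68 = 68 + √159 ≈ 80.609)
-112 + v*(-135) = -112 + (68 + √159)*(-135) = -112 + (-9180 - 135*√159) = -9292 - 135*√159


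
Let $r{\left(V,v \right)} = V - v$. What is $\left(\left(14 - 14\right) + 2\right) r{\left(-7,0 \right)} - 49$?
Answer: $-63$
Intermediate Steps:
$\left(\left(14 - 14\right) + 2\right) r{\left(-7,0 \right)} - 49 = \left(\left(14 - 14\right) + 2\right) \left(-7 - 0\right) - 49 = \left(0 + 2\right) \left(-7 + 0\right) - 49 = 2 \left(-7\right) - 49 = -14 - 49 = -63$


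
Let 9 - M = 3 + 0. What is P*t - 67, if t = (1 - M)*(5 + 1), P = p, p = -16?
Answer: 413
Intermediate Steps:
P = -16
M = 6 (M = 9 - (3 + 0) = 9 - 1*3 = 9 - 3 = 6)
t = -30 (t = (1 - 1*6)*(5 + 1) = (1 - 6)*6 = -5*6 = -30)
P*t - 67 = -16*(-30) - 67 = 480 - 67 = 413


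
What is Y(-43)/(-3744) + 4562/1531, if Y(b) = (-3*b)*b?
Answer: 8524195/1910688 ≈ 4.4613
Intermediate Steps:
Y(b) = -3*b²
Y(-43)/(-3744) + 4562/1531 = -3*(-43)²/(-3744) + 4562/1531 = -3*1849*(-1/3744) + 4562*(1/1531) = -5547*(-1/3744) + 4562/1531 = 1849/1248 + 4562/1531 = 8524195/1910688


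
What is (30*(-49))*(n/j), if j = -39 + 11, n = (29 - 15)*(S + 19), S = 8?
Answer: 19845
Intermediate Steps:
n = 378 (n = (29 - 15)*(8 + 19) = 14*27 = 378)
j = -28
(30*(-49))*(n/j) = (30*(-49))*(378/(-28)) = -555660*(-1)/28 = -1470*(-27/2) = 19845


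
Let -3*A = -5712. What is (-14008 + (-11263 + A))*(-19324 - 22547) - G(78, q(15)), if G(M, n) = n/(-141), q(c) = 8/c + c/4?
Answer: 8277261098477/8460 ≈ 9.7840e+8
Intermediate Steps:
A = 1904 (A = -⅓*(-5712) = 1904)
q(c) = 8/c + c/4 (q(c) = 8/c + c*(¼) = 8/c + c/4)
G(M, n) = -n/141 (G(M, n) = n*(-1/141) = -n/141)
(-14008 + (-11263 + A))*(-19324 - 22547) - G(78, q(15)) = (-14008 + (-11263 + 1904))*(-19324 - 22547) - (-1)*(8/15 + (¼)*15)/141 = (-14008 - 9359)*(-41871) - (-1)*(8*(1/15) + 15/4)/141 = -23367*(-41871) - (-1)*(8/15 + 15/4)/141 = 978399657 - (-1)*257/(141*60) = 978399657 - 1*(-257/8460) = 978399657 + 257/8460 = 8277261098477/8460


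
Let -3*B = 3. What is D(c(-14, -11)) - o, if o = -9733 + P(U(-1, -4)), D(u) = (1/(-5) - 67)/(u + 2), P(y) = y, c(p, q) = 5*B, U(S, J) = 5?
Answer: 48752/5 ≈ 9750.4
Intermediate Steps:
B = -1 (B = -1/3*3 = -1)
c(p, q) = -5 (c(p, q) = 5*(-1) = -5)
D(u) = -336/(5*(2 + u)) (D(u) = (-1/5 - 67)/(2 + u) = -336/(5*(2 + u)))
o = -9728 (o = -9733 + 5 = -9728)
D(c(-14, -11)) - o = -336/(10 + 5*(-5)) - 1*(-9728) = -336/(10 - 25) + 9728 = -336/(-15) + 9728 = -336*(-1/15) + 9728 = 112/5 + 9728 = 48752/5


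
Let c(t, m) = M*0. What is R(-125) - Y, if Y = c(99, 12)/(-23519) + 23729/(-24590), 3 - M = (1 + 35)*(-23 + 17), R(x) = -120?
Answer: -2927071/24590 ≈ -119.04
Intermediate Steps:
M = 219 (M = 3 - (1 + 35)*(-23 + 17) = 3 - 36*(-6) = 3 - 1*(-216) = 3 + 216 = 219)
c(t, m) = 0 (c(t, m) = 219*0 = 0)
Y = -23729/24590 (Y = 0/(-23519) + 23729/(-24590) = 0*(-1/23519) + 23729*(-1/24590) = 0 - 23729/24590 = -23729/24590 ≈ -0.96499)
R(-125) - Y = -120 - 1*(-23729/24590) = -120 + 23729/24590 = -2927071/24590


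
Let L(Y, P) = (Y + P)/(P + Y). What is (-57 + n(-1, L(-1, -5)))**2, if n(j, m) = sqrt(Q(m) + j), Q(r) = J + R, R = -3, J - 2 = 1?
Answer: (57 - I)**2 ≈ 3248.0 - 114.0*I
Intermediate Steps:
J = 3 (J = 2 + 1 = 3)
L(Y, P) = 1 (L(Y, P) = (P + Y)/(P + Y) = 1)
Q(r) = 0 (Q(r) = 3 - 3 = 0)
n(j, m) = sqrt(j) (n(j, m) = sqrt(0 + j) = sqrt(j))
(-57 + n(-1, L(-1, -5)))**2 = (-57 + sqrt(-1))**2 = (-57 + I)**2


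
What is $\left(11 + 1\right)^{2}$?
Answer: $144$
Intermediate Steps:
$\left(11 + 1\right)^{2} = 12^{2} = 144$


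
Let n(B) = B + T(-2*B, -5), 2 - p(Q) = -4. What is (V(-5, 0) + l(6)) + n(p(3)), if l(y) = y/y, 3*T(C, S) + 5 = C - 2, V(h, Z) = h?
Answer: -13/3 ≈ -4.3333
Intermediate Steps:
T(C, S) = -7/3 + C/3 (T(C, S) = -5/3 + (C - 2)/3 = -5/3 + (-2 + C)/3 = -5/3 + (-⅔ + C/3) = -7/3 + C/3)
p(Q) = 6 (p(Q) = 2 - 1*(-4) = 2 + 4 = 6)
l(y) = 1
n(B) = -7/3 + B/3 (n(B) = B + (-7/3 + (-2*B)/3) = B + (-7/3 - 2*B/3) = -7/3 + B/3)
(V(-5, 0) + l(6)) + n(p(3)) = (-5 + 1) + (-7/3 + (⅓)*6) = -4 + (-7/3 + 2) = -4 - ⅓ = -13/3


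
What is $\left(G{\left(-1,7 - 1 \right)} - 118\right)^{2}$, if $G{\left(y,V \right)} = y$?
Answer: $14161$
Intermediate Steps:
$\left(G{\left(-1,7 - 1 \right)} - 118\right)^{2} = \left(-1 - 118\right)^{2} = \left(-119\right)^{2} = 14161$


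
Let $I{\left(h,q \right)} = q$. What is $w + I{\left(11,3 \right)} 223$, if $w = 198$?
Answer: $867$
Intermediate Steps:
$w + I{\left(11,3 \right)} 223 = 198 + 3 \cdot 223 = 198 + 669 = 867$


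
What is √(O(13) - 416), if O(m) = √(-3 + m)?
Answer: √(-416 + √10) ≈ 20.318*I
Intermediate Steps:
√(O(13) - 416) = √(√(-3 + 13) - 416) = √(√10 - 416) = √(-416 + √10)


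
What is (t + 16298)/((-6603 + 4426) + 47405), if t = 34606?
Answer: 4242/3769 ≈ 1.1255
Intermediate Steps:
(t + 16298)/((-6603 + 4426) + 47405) = (34606 + 16298)/((-6603 + 4426) + 47405) = 50904/(-2177 + 47405) = 50904/45228 = 50904*(1/45228) = 4242/3769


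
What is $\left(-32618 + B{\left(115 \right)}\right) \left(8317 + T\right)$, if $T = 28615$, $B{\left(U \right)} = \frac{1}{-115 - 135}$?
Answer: $- \frac{150581015466}{125} \approx -1.2046 \cdot 10^{9}$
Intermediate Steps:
$B{\left(U \right)} = - \frac{1}{250}$ ($B{\left(U \right)} = \frac{1}{-250} = - \frac{1}{250}$)
$\left(-32618 + B{\left(115 \right)}\right) \left(8317 + T\right) = \left(-32618 - \frac{1}{250}\right) \left(8317 + 28615\right) = \left(- \frac{8154501}{250}\right) 36932 = - \frac{150581015466}{125}$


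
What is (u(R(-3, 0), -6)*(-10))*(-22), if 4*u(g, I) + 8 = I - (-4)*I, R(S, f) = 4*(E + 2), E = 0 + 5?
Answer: -2090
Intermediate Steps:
E = 5
R(S, f) = 28 (R(S, f) = 4*(5 + 2) = 4*7 = 28)
u(g, I) = -2 + 5*I/4 (u(g, I) = -2 + (I - (-4)*I)/4 = -2 + (I + 4*I)/4 = -2 + (5*I)/4 = -2 + 5*I/4)
(u(R(-3, 0), -6)*(-10))*(-22) = ((-2 + (5/4)*(-6))*(-10))*(-22) = ((-2 - 15/2)*(-10))*(-22) = -19/2*(-10)*(-22) = 95*(-22) = -2090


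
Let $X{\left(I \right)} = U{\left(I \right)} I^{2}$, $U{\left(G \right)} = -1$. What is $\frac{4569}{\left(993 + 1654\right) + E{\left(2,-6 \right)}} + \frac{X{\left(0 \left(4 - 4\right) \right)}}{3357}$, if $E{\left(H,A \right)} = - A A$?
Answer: $\frac{4569}{2611} \approx 1.7499$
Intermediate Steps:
$E{\left(H,A \right)} = - A^{2}$
$X{\left(I \right)} = - I^{2}$
$\frac{4569}{\left(993 + 1654\right) + E{\left(2,-6 \right)}} + \frac{X{\left(0 \left(4 - 4\right) \right)}}{3357} = \frac{4569}{\left(993 + 1654\right) - \left(-6\right)^{2}} + \frac{\left(-1\right) \left(0 \left(4 - 4\right)\right)^{2}}{3357} = \frac{4569}{2647 - 36} + - \left(0 \cdot 0\right)^{2} \cdot \frac{1}{3357} = \frac{4569}{2647 - 36} + - 0^{2} \cdot \frac{1}{3357} = \frac{4569}{2611} + \left(-1\right) 0 \cdot \frac{1}{3357} = 4569 \cdot \frac{1}{2611} + 0 \cdot \frac{1}{3357} = \frac{4569}{2611} + 0 = \frac{4569}{2611}$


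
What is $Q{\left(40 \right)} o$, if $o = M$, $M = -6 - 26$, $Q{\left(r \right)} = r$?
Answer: $-1280$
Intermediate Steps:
$M = -32$ ($M = -6 - 26 = -32$)
$o = -32$
$Q{\left(40 \right)} o = 40 \left(-32\right) = -1280$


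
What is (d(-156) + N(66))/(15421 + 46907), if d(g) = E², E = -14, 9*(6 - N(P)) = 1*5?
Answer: 37/11448 ≈ 0.0032320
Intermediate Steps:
N(P) = 49/9 (N(P) = 6 - 5/9 = 49/9)
d(g) = 196 (d(g) = (-14)² = 196)
(d(-156) + N(66))/(15421 + 46907) = (196 + 49/9)/(15421 + 46907) = (1813/9)/62328 = (1813/9)*(1/62328) = 37/11448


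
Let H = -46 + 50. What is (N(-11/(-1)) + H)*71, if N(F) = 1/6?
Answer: 1775/6 ≈ 295.83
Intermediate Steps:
N(F) = ⅙
H = 4
(N(-11/(-1)) + H)*71 = (⅙ + 4)*71 = (25/6)*71 = 1775/6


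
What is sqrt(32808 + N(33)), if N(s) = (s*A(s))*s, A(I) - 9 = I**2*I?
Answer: sqrt(39178002) ≈ 6259.2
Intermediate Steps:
A(I) = 9 + I**3 (A(I) = 9 + I**2*I = 9 + I**3)
N(s) = s**2*(9 + s**3) (N(s) = (s*(9 + s**3))*s = s**2*(9 + s**3))
sqrt(32808 + N(33)) = sqrt(32808 + 33**2*(9 + 33**3)) = sqrt(32808 + 1089*(9 + 35937)) = sqrt(32808 + 1089*35946) = sqrt(32808 + 39145194) = sqrt(39178002)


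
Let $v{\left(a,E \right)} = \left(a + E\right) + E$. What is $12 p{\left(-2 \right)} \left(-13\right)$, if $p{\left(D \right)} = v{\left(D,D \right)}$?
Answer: $936$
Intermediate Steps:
$v{\left(a,E \right)} = a + 2 E$ ($v{\left(a,E \right)} = \left(E + a\right) + E = a + 2 E$)
$p{\left(D \right)} = 3 D$ ($p{\left(D \right)} = D + 2 D = 3 D$)
$12 p{\left(-2 \right)} \left(-13\right) = 12 \cdot 3 \left(-2\right) \left(-13\right) = 12 \left(-6\right) \left(-13\right) = \left(-72\right) \left(-13\right) = 936$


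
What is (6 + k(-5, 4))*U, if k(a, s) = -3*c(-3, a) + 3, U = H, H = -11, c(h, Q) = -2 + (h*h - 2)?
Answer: 66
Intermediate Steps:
c(h, Q) = -4 + h**2 (c(h, Q) = -2 + (h**2 - 2) = -2 + (-2 + h**2) = -4 + h**2)
U = -11
k(a, s) = -12 (k(a, s) = -3*(-4 + (-3)**2) + 3 = -3*(-4 + 9) + 3 = -3*5 + 3 = -15 + 3 = -12)
(6 + k(-5, 4))*U = (6 - 12)*(-11) = -6*(-11) = 66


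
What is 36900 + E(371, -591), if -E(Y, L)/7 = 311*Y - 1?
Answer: -770760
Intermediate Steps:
E(Y, L) = 7 - 2177*Y (E(Y, L) = -7*(311*Y - 1) = -7*(-1 + 311*Y) = 7 - 2177*Y)
36900 + E(371, -591) = 36900 + (7 - 2177*371) = 36900 + (7 - 807667) = 36900 - 807660 = -770760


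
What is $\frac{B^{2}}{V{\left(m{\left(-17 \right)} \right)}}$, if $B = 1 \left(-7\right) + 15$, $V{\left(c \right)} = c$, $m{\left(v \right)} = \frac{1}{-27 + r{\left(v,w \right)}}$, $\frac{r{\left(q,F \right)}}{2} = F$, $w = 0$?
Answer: $-1728$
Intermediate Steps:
$r{\left(q,F \right)} = 2 F$
$m{\left(v \right)} = - \frac{1}{27}$ ($m{\left(v \right)} = \frac{1}{-27 + 2 \cdot 0} = \frac{1}{-27 + 0} = \frac{1}{-27} = - \frac{1}{27}$)
$B = 8$ ($B = -7 + 15 = 8$)
$\frac{B^{2}}{V{\left(m{\left(-17 \right)} \right)}} = \frac{8^{2}}{- \frac{1}{27}} = 64 \left(-27\right) = -1728$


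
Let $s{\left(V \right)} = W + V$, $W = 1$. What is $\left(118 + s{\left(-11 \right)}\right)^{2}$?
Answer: $11664$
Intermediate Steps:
$s{\left(V \right)} = 1 + V$
$\left(118 + s{\left(-11 \right)}\right)^{2} = \left(118 + \left(1 - 11\right)\right)^{2} = \left(118 - 10\right)^{2} = 108^{2} = 11664$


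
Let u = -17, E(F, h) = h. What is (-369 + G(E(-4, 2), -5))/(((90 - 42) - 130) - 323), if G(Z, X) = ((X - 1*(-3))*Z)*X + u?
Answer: 122/135 ≈ 0.90370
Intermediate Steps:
G(Z, X) = -17 + X*Z*(3 + X) (G(Z, X) = ((X - 1*(-3))*Z)*X - 17 = ((X + 3)*Z)*X - 17 = ((3 + X)*Z)*X - 17 = (Z*(3 + X))*X - 17 = X*Z*(3 + X) - 17 = -17 + X*Z*(3 + X))
(-369 + G(E(-4, 2), -5))/(((90 - 42) - 130) - 323) = (-369 + (-17 + 2*(-5)**2 + 3*(-5)*2))/(((90 - 42) - 130) - 323) = (-369 + (-17 + 2*25 - 30))/((48 - 130) - 323) = (-369 + (-17 + 50 - 30))/(-82 - 323) = (-369 + 3)/(-405) = -366*(-1/405) = 122/135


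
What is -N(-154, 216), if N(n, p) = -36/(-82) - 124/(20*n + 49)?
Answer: -59642/124271 ≈ -0.47994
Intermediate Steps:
N(n, p) = 18/41 - 124/(49 + 20*n) (N(n, p) = -36*(-1/82) - 124/(49 + 20*n) = 18/41 - 124/(49 + 20*n))
-N(-154, 216) = -2*(-2101 + 180*(-154))/(41*(49 + 20*(-154))) = -2*(-2101 - 27720)/(41*(49 - 3080)) = -2*(-29821)/(41*(-3031)) = -2*(-1)*(-29821)/(41*3031) = -1*59642/124271 = -59642/124271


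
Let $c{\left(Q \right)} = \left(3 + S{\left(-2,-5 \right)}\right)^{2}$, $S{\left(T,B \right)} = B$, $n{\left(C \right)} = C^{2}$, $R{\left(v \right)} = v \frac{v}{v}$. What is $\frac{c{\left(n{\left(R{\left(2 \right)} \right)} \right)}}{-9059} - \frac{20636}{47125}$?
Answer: $- \frac{187130024}{426905375} \approx -0.43834$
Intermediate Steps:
$R{\left(v \right)} = v$ ($R{\left(v \right)} = v 1 = v$)
$c{\left(Q \right)} = 4$ ($c{\left(Q \right)} = \left(3 - 5\right)^{2} = \left(-2\right)^{2} = 4$)
$\frac{c{\left(n{\left(R{\left(2 \right)} \right)} \right)}}{-9059} - \frac{20636}{47125} = \frac{4}{-9059} - \frac{20636}{47125} = 4 \left(- \frac{1}{9059}\right) - \frac{20636}{47125} = - \frac{4}{9059} - \frac{20636}{47125} = - \frac{187130024}{426905375}$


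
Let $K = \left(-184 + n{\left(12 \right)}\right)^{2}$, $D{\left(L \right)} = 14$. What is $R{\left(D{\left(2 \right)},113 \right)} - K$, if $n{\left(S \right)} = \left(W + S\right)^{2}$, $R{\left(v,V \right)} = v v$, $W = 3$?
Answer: $-1485$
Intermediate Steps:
$R{\left(v,V \right)} = v^{2}$
$n{\left(S \right)} = \left(3 + S\right)^{2}$
$K = 1681$ ($K = \left(-184 + \left(3 + 12\right)^{2}\right)^{2} = \left(-184 + 15^{2}\right)^{2} = \left(-184 + 225\right)^{2} = 41^{2} = 1681$)
$R{\left(D{\left(2 \right)},113 \right)} - K = 14^{2} - 1681 = 196 - 1681 = -1485$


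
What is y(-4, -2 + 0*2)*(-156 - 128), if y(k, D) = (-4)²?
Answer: -4544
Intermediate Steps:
y(k, D) = 16
y(-4, -2 + 0*2)*(-156 - 128) = 16*(-156 - 128) = 16*(-284) = -4544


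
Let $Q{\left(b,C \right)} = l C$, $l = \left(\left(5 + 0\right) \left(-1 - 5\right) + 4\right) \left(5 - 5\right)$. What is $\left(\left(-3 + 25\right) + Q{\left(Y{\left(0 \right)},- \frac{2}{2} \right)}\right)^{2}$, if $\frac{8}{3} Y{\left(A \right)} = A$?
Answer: $484$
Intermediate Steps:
$Y{\left(A \right)} = \frac{3 A}{8}$
$l = 0$ ($l = \left(5 \left(-6\right) + 4\right) 0 = \left(-30 + 4\right) 0 = \left(-26\right) 0 = 0$)
$Q{\left(b,C \right)} = 0$ ($Q{\left(b,C \right)} = 0 C = 0$)
$\left(\left(-3 + 25\right) + Q{\left(Y{\left(0 \right)},- \frac{2}{2} \right)}\right)^{2} = \left(\left(-3 + 25\right) + 0\right)^{2} = \left(22 + 0\right)^{2} = 22^{2} = 484$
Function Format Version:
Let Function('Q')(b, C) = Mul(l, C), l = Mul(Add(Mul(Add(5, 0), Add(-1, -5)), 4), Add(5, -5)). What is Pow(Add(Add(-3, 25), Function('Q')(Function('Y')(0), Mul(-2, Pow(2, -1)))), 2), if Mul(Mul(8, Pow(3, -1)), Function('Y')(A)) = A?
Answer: 484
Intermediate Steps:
Function('Y')(A) = Mul(Rational(3, 8), A)
l = 0 (l = Mul(Add(Mul(5, -6), 4), 0) = Mul(Add(-30, 4), 0) = Mul(-26, 0) = 0)
Function('Q')(b, C) = 0 (Function('Q')(b, C) = Mul(0, C) = 0)
Pow(Add(Add(-3, 25), Function('Q')(Function('Y')(0), Mul(-2, Pow(2, -1)))), 2) = Pow(Add(Add(-3, 25), 0), 2) = Pow(Add(22, 0), 2) = Pow(22, 2) = 484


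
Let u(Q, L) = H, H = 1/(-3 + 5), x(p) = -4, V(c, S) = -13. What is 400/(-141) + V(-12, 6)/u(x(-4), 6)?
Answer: -4066/141 ≈ -28.837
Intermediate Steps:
H = ½ (H = 1/2 = ½ ≈ 0.50000)
u(Q, L) = ½
400/(-141) + V(-12, 6)/u(x(-4), 6) = 400/(-141) - 13/½ = 400*(-1/141) - 13*2 = -400/141 - 26 = -4066/141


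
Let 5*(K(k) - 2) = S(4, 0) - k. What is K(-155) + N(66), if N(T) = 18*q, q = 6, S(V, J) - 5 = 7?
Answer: 717/5 ≈ 143.40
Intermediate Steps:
S(V, J) = 12 (S(V, J) = 5 + 7 = 12)
K(k) = 22/5 - k/5 (K(k) = 2 + (12 - k)/5 = 2 + (12/5 - k/5) = 22/5 - k/5)
N(T) = 108 (N(T) = 18*6 = 108)
K(-155) + N(66) = (22/5 - ⅕*(-155)) + 108 = (22/5 + 31) + 108 = 177/5 + 108 = 717/5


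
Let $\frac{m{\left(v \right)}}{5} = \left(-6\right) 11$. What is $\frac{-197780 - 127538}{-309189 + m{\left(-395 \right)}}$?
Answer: $\frac{46474}{44217} \approx 1.051$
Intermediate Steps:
$m{\left(v \right)} = -330$ ($m{\left(v \right)} = 5 \left(\left(-6\right) 11\right) = 5 \left(-66\right) = -330$)
$\frac{-197780 - 127538}{-309189 + m{\left(-395 \right)}} = \frac{-197780 - 127538}{-309189 - 330} = - \frac{325318}{-309519} = \left(-325318\right) \left(- \frac{1}{309519}\right) = \frac{46474}{44217}$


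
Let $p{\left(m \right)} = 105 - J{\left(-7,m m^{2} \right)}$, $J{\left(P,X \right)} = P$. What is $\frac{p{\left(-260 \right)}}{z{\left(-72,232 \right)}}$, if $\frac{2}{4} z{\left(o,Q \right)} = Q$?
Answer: $\frac{7}{29} \approx 0.24138$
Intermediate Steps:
$z{\left(o,Q \right)} = 2 Q$
$p{\left(m \right)} = 112$ ($p{\left(m \right)} = 105 - -7 = 105 + 7 = 112$)
$\frac{p{\left(-260 \right)}}{z{\left(-72,232 \right)}} = \frac{112}{2 \cdot 232} = \frac{112}{464} = 112 \cdot \frac{1}{464} = \frac{7}{29}$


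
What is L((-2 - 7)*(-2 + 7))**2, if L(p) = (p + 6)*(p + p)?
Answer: 12320100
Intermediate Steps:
L(p) = 2*p*(6 + p) (L(p) = (6 + p)*(2*p) = 2*p*(6 + p))
L((-2 - 7)*(-2 + 7))**2 = (2*((-2 - 7)*(-2 + 7))*(6 + (-2 - 7)*(-2 + 7)))**2 = (2*(-9*5)*(6 - 9*5))**2 = (2*(-45)*(6 - 45))**2 = (2*(-45)*(-39))**2 = 3510**2 = 12320100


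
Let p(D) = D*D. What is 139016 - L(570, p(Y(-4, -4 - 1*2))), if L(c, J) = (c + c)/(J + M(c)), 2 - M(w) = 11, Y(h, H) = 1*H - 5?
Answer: 3892163/28 ≈ 1.3901e+5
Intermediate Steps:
Y(h, H) = -5 + H (Y(h, H) = H - 5 = -5 + H)
M(w) = -9 (M(w) = 2 - 1*11 = 2 - 11 = -9)
p(D) = D²
L(c, J) = 2*c/(-9 + J) (L(c, J) = (c + c)/(J - 9) = (2*c)/(-9 + J) = 2*c/(-9 + J))
139016 - L(570, p(Y(-4, -4 - 1*2))) = 139016 - 2*570/(-9 + (-5 + (-4 - 1*2))²) = 139016 - 2*570/(-9 + (-5 + (-4 - 2))²) = 139016 - 2*570/(-9 + (-5 - 6)²) = 139016 - 2*570/(-9 + (-11)²) = 139016 - 2*570/(-9 + 121) = 139016 - 2*570/112 = 139016 - 1*285/28 = 139016 - 285/28 = 3892163/28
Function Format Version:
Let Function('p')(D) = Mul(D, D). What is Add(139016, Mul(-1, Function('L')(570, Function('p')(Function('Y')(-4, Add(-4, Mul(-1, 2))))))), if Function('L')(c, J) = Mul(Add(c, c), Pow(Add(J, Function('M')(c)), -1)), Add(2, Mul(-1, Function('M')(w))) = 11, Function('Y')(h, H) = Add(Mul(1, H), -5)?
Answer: Rational(3892163, 28) ≈ 1.3901e+5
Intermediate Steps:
Function('Y')(h, H) = Add(-5, H) (Function('Y')(h, H) = Add(H, -5) = Add(-5, H))
Function('M')(w) = -9 (Function('M')(w) = Add(2, Mul(-1, 11)) = Add(2, -11) = -9)
Function('p')(D) = Pow(D, 2)
Function('L')(c, J) = Mul(2, c, Pow(Add(-9, J), -1)) (Function('L')(c, J) = Mul(Add(c, c), Pow(Add(J, -9), -1)) = Mul(Mul(2, c), Pow(Add(-9, J), -1)) = Mul(2, c, Pow(Add(-9, J), -1)))
Add(139016, Mul(-1, Function('L')(570, Function('p')(Function('Y')(-4, Add(-4, Mul(-1, 2))))))) = Add(139016, Mul(-1, Mul(2, 570, Pow(Add(-9, Pow(Add(-5, Add(-4, Mul(-1, 2))), 2)), -1)))) = Add(139016, Mul(-1, Mul(2, 570, Pow(Add(-9, Pow(Add(-5, Add(-4, -2)), 2)), -1)))) = Add(139016, Mul(-1, Mul(2, 570, Pow(Add(-9, Pow(Add(-5, -6), 2)), -1)))) = Add(139016, Mul(-1, Mul(2, 570, Pow(Add(-9, Pow(-11, 2)), -1)))) = Add(139016, Mul(-1, Mul(2, 570, Pow(Add(-9, 121), -1)))) = Add(139016, Mul(-1, Mul(2, 570, Pow(112, -1)))) = Add(139016, Mul(-1, Mul(2, 570, Rational(1, 112)))) = Add(139016, Mul(-1, Rational(285, 28))) = Add(139016, Rational(-285, 28)) = Rational(3892163, 28)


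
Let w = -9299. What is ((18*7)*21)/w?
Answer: -2646/9299 ≈ -0.28455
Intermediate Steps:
((18*7)*21)/w = ((18*7)*21)/(-9299) = (126*21)*(-1/9299) = 2646*(-1/9299) = -2646/9299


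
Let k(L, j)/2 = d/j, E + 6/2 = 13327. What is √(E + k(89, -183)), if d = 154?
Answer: 4*√27884442/183 ≈ 115.42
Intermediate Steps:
E = 13324 (E = -3 + 13327 = 13324)
k(L, j) = 308/j (k(L, j) = 2*(154/j) = 308/j)
√(E + k(89, -183)) = √(13324 + 308/(-183)) = √(13324 + 308*(-1/183)) = √(13324 - 308/183) = √(2437984/183) = 4*√27884442/183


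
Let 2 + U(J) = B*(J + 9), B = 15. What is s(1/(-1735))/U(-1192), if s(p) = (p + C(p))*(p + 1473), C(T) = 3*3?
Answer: -39903981556/53422463075 ≈ -0.74695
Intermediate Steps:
C(T) = 9
U(J) = 133 + 15*J (U(J) = -2 + 15*(J + 9) = -2 + 15*(9 + J) = -2 + (135 + 15*J) = 133 + 15*J)
s(p) = (9 + p)*(1473 + p) (s(p) = (p + 9)*(p + 1473) = (9 + p)*(1473 + p))
s(1/(-1735))/U(-1192) = (13257 + (1/(-1735))² + 1482/(-1735))/(133 + 15*(-1192)) = (13257 + (-1/1735)² + 1482*(-1/1735))/(133 - 17880) = (13257 + 1/3010225 - 1482/1735)/(-17747) = (39903981556/3010225)*(-1/17747) = -39903981556/53422463075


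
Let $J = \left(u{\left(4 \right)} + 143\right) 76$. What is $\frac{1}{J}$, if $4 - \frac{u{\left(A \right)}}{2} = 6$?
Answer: $\frac{1}{10564} \approx 9.4661 \cdot 10^{-5}$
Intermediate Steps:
$u{\left(A \right)} = -4$ ($u{\left(A \right)} = 8 - 12 = -4$)
$J = 10564$ ($J = \left(-4 + 143\right) 76 = 139 \cdot 76 = 10564$)
$\frac{1}{J} = \frac{1}{10564}$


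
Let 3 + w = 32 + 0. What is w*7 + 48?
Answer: 251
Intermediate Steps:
w = 29 (w = -3 + (32 + 0) = -3 + 32 = 29)
w*7 + 48 = 29*7 + 48 = 203 + 48 = 251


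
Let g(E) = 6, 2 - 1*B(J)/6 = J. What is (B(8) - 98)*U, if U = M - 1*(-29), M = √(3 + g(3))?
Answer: -4288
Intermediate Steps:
B(J) = 12 - 6*J
M = 3 (M = √(3 + 6) = √9 = 3)
U = 32 (U = 3 - 1*(-29) = 3 + 29 = 32)
(B(8) - 98)*U = ((12 - 6*8) - 98)*32 = ((12 - 48) - 98)*32 = (-36 - 98)*32 = -134*32 = -4288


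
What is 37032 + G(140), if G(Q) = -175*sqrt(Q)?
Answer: 37032 - 350*sqrt(35) ≈ 34961.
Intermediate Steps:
37032 + G(140) = 37032 - 350*sqrt(35)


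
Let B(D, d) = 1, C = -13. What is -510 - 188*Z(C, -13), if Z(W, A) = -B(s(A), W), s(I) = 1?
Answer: -322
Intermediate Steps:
Z(W, A) = -1 (Z(W, A) = -1*1 = -1)
-510 - 188*Z(C, -13) = -510 - 188*(-1) = -510 + 188 = -322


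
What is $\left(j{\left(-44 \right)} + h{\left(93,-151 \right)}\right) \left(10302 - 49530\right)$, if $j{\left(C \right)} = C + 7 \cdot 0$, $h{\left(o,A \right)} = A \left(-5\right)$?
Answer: $-27891108$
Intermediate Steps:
$h{\left(o,A \right)} = - 5 A$
$j{\left(C \right)} = C$ ($j{\left(C \right)} = C + 0 = C$)
$\left(j{\left(-44 \right)} + h{\left(93,-151 \right)}\right) \left(10302 - 49530\right) = \left(-44 - -755\right) \left(10302 - 49530\right) = \left(-44 + 755\right) \left(-39228\right) = 711 \left(-39228\right) = -27891108$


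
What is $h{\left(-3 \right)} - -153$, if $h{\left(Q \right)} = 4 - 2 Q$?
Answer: $163$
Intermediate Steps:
$h{\left(-3 \right)} - -153 = \left(4 - -6\right) - -153 = \left(4 + 6\right) + 153 = 10 + 153 = 163$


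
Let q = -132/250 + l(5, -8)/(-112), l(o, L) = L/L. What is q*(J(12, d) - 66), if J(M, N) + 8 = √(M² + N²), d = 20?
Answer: 278129/7000 - 7517*√34/3500 ≈ 27.210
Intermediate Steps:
l(o, L) = 1
J(M, N) = -8 + √(M² + N²)
q = -7517/14000 (q = -132/250 + 1/(-112) = -132*1/250 + 1*(-1/112) = -66/125 - 1/112 = -7517/14000 ≈ -0.53693)
q*(J(12, d) - 66) = -7517*((-8 + √(12² + 20²)) - 66)/14000 = -7517*((-8 + √(144 + 400)) - 66)/14000 = -7517*((-8 + √544) - 66)/14000 = -7517*((-8 + 4*√34) - 66)/14000 = -7517*(-74 + 4*√34)/14000 = 278129/7000 - 7517*√34/3500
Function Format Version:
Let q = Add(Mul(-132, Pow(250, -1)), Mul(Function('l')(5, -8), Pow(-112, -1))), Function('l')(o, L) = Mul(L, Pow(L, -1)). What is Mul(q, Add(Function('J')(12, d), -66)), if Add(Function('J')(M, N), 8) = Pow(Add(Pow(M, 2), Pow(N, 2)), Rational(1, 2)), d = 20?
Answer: Add(Rational(278129, 7000), Mul(Rational(-7517, 3500), Pow(34, Rational(1, 2)))) ≈ 27.210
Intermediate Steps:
Function('l')(o, L) = 1
Function('J')(M, N) = Add(-8, Pow(Add(Pow(M, 2), Pow(N, 2)), Rational(1, 2)))
q = Rational(-7517, 14000) (q = Add(Mul(-132, Pow(250, -1)), Mul(1, Pow(-112, -1))) = Add(Mul(-132, Rational(1, 250)), Mul(1, Rational(-1, 112))) = Add(Rational(-66, 125), Rational(-1, 112)) = Rational(-7517, 14000) ≈ -0.53693)
Mul(q, Add(Function('J')(12, d), -66)) = Mul(Rational(-7517, 14000), Add(Add(-8, Pow(Add(Pow(12, 2), Pow(20, 2)), Rational(1, 2))), -66)) = Mul(Rational(-7517, 14000), Add(Add(-8, Pow(Add(144, 400), Rational(1, 2))), -66)) = Mul(Rational(-7517, 14000), Add(Add(-8, Pow(544, Rational(1, 2))), -66)) = Mul(Rational(-7517, 14000), Add(Add(-8, Mul(4, Pow(34, Rational(1, 2)))), -66)) = Mul(Rational(-7517, 14000), Add(-74, Mul(4, Pow(34, Rational(1, 2))))) = Add(Rational(278129, 7000), Mul(Rational(-7517, 3500), Pow(34, Rational(1, 2))))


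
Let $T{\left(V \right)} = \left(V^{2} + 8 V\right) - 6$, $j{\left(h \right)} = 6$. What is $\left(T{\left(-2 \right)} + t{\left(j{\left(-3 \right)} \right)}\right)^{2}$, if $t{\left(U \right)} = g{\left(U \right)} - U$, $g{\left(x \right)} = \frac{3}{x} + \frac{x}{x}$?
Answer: $\frac{2025}{4} \approx 506.25$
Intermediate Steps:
$g{\left(x \right)} = 1 + \frac{3}{x}$ ($g{\left(x \right)} = \frac{3}{x} + 1 = 1 + \frac{3}{x}$)
$T{\left(V \right)} = -6 + V^{2} + 8 V$
$t{\left(U \right)} = - U + \frac{3 + U}{U}$ ($t{\left(U \right)} = \frac{3 + U}{U} - U = - U + \frac{3 + U}{U}$)
$\left(T{\left(-2 \right)} + t{\left(j{\left(-3 \right)} \right)}\right)^{2} = \left(\left(-6 + \left(-2\right)^{2} + 8 \left(-2\right)\right) + \left(1 - 6 + \frac{3}{6}\right)\right)^{2} = \left(\left(-6 + 4 - 16\right) + \left(1 - 6 + 3 \cdot \frac{1}{6}\right)\right)^{2} = \left(-18 + \left(1 - 6 + \frac{1}{2}\right)\right)^{2} = \left(-18 - \frac{9}{2}\right)^{2} = \left(- \frac{45}{2}\right)^{2} = \frac{2025}{4}$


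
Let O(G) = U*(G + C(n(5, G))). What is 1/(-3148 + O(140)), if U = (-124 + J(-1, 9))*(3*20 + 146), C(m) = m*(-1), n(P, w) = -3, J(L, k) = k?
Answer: -1/3390818 ≈ -2.9491e-7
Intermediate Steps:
C(m) = -m
U = -23690 (U = (-124 + 9)*(3*20 + 146) = -115*(60 + 146) = -115*206 = -23690)
O(G) = -71070 - 23690*G (O(G) = -23690*(G - 1*(-3)) = -23690*(G + 3) = -23690*(3 + G) = -71070 - 23690*G)
1/(-3148 + O(140)) = 1/(-3148 + (-71070 - 23690*140)) = 1/(-3148 + (-71070 - 3316600)) = 1/(-3148 - 3387670) = 1/(-3390818) = -1/3390818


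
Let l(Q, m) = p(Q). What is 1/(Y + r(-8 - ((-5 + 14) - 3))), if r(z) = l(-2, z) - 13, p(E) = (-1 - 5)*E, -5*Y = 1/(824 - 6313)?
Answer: -27445/27444 ≈ -1.0000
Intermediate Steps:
Y = 1/27445 (Y = -1/(5*(824 - 6313)) = -⅕/(-5489) = -⅕*(-1/5489) = 1/27445 ≈ 3.6436e-5)
p(E) = -6*E
l(Q, m) = -6*Q
r(z) = -1 (r(z) = -6*(-2) - 13 = 12 - 13 = -1)
1/(Y + r(-8 - ((-5 + 14) - 3))) = 1/(1/27445 - 1) = 1/(-27444/27445) = -27445/27444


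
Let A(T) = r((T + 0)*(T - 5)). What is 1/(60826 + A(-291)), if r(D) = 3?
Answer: 1/60829 ≈ 1.6440e-5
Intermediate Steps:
A(T) = 3
1/(60826 + A(-291)) = 1/(60826 + 3) = 1/60829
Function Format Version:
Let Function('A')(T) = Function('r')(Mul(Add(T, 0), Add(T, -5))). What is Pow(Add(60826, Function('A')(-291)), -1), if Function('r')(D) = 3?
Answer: Rational(1, 60829) ≈ 1.6440e-5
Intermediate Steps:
Function('A')(T) = 3
Pow(Add(60826, Function('A')(-291)), -1) = Pow(Add(60826, 3), -1) = Pow(60829, -1) = Rational(1, 60829)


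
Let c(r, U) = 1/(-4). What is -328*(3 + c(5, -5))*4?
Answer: -3608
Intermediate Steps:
c(r, U) = -¼ (c(r, U) = 1*(-¼) = -¼)
-328*(3 + c(5, -5))*4 = -328*(3 - ¼)*4 = -902*4 = -328*11 = -3608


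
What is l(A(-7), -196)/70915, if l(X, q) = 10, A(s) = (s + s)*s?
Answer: 2/14183 ≈ 0.00014101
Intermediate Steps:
A(s) = 2*s² (A(s) = (2*s)*s = 2*s²)
l(A(-7), -196)/70915 = 10/70915 = 10*(1/70915) = 2/14183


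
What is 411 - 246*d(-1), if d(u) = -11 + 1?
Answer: 2871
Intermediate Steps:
d(u) = -10
411 - 246*d(-1) = 411 - 246*(-10) = 411 + 2460 = 2871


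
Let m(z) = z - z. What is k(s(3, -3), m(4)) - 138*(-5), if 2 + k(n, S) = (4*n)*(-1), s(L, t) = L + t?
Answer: 688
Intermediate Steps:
m(z) = 0
k(n, S) = -2 - 4*n (k(n, S) = -2 + (4*n)*(-1) = -2 - 4*n)
k(s(3, -3), m(4)) - 138*(-5) = (-2 - 4*(3 - 3)) - 138*(-5) = (-2 - 4*0) + 690 = (-2 + 0) + 690 = -2 + 690 = 688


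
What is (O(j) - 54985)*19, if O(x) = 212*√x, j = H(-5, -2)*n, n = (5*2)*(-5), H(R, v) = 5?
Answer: -1044715 + 20140*I*√10 ≈ -1.0447e+6 + 63688.0*I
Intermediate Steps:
n = -50 (n = 10*(-5) = -50)
j = -250 (j = 5*(-50) = -250)
(O(j) - 54985)*19 = (212*√(-250) - 54985)*19 = (212*(5*I*√10) - 54985)*19 = (1060*I*√10 - 54985)*19 = (-54985 + 1060*I*√10)*19 = -1044715 + 20140*I*√10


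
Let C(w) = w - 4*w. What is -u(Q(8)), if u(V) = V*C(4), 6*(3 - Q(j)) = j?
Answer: 20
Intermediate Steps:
C(w) = -3*w
Q(j) = 3 - j/6
u(V) = -12*V (u(V) = V*(-3*4) = V*(-12) = -12*V)
-u(Q(8)) = -(-12)*(3 - 1/6*8) = -(-12)*(3 - 4/3) = -(-12)*5/3 = -1*(-20) = 20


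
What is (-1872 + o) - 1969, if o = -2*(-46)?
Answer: -3749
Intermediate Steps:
o = 92
(-1872 + o) - 1969 = (-1872 + 92) - 1969 = -1780 - 1969 = -3749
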